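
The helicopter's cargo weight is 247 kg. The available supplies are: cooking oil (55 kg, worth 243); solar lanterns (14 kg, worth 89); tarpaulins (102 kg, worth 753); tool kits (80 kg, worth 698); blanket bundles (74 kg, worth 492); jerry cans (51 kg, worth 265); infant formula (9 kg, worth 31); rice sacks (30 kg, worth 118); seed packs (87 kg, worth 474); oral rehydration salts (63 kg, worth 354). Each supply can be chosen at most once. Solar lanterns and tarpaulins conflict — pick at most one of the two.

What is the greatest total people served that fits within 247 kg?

Best packing: tarpaulins + tool kits + oral rehydration salts — 245 kg, 1805 total.

1805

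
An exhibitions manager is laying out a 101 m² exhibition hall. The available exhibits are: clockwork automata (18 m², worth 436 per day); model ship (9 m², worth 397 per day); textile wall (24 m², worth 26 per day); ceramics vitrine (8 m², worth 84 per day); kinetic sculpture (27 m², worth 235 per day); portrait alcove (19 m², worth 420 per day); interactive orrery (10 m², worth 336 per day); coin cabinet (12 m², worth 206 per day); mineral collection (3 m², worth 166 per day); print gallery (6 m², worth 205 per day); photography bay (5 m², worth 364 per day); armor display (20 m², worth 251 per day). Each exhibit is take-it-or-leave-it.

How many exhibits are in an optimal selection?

The maximum expected visitors within 101 m² is 2659.
clockwork automata + model ship + ceramics vitrine + portrait alcove + interactive orrery + mineral collection + print gallery + photography bay + armor display hits 2659 at 98 m².
Every optimal selection uses 9 exhibits.

9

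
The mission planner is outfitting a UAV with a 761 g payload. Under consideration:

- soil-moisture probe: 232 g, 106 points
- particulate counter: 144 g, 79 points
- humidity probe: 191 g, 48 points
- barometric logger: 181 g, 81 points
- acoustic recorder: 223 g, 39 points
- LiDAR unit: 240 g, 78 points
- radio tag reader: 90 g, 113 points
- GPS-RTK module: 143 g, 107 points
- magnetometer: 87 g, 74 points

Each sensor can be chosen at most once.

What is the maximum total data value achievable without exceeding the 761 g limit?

481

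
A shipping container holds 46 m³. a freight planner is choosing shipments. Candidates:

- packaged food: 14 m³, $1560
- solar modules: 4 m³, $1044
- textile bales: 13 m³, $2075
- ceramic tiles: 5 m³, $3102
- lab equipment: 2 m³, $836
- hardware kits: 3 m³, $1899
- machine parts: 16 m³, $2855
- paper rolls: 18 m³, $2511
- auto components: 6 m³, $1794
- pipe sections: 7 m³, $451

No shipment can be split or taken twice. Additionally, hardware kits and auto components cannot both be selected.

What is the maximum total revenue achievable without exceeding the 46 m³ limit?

11811

By revenue per m³: hardware kits 633.00, ceramic tiles 620.40, lab equipment 418.00 lead.
Taking solar modules + textile bales + ceramic tiles + lab equipment + hardware kits + machine parts: 43 m³ used, 11811 in revenue.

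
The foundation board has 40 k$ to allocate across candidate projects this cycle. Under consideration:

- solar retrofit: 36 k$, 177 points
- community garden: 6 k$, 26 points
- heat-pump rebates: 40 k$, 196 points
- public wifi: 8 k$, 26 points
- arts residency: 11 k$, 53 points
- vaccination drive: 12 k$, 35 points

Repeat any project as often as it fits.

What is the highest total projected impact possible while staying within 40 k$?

196

A density-first pass picks solar retrofit — 177 at 36 k$.
Replace solar retrofit with heat-pump rebates: the trade gains 19 net, giving 196 at 40 k$.
That's the maximum — no swap from here does better than 196.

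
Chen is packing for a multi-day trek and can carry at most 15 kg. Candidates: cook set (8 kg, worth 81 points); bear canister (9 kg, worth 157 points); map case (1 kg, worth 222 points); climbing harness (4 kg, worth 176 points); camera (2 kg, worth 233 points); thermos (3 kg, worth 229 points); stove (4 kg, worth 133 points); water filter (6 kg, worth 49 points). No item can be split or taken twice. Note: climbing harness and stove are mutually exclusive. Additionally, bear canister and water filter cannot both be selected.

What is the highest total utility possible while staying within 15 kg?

860

Map case + climbing harness + camera + thermos uses 10 of the 15 kg and totals 860.
An exhaustive check of the 256 subsets confirms 860.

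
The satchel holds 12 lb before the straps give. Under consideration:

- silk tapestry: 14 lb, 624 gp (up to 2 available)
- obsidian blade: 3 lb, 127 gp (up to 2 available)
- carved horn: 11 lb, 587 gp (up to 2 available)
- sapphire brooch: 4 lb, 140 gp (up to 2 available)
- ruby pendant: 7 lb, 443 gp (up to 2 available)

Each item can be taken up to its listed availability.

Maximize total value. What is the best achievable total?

Taking the top-ratio items first gives obsidian blade + ruby pendant for 570 (10 lb).
Replace obsidian blade and ruby pendant with carved horn: the trade gains 17 net, giving 587 at 11 lb.
No other feasible combination exceeds 587.

587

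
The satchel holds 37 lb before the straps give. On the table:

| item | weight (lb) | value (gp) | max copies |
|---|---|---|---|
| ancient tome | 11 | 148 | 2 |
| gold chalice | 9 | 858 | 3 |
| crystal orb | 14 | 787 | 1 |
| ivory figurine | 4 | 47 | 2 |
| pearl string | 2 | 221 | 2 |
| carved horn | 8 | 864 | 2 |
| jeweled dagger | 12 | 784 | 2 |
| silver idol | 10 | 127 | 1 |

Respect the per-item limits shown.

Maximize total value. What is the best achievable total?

3665

Density check — pearl string 110.50, carved horn 108.00, gold chalice 95.33, jeweled dagger 65.33 are the best per lb.
Taking the top-ratio items first gives gold chalice + 2×ivory figurine + 2×pearl string + 2×carved horn for 3122 (37 lb).
The 10 lb tied up in 2×ivory figurine and pearl string is better spent on gold chalice — total rises to 3665 (36 lb).
Every other selection either busts 37 lb or exceeds an availability limit or fails to beat 3665.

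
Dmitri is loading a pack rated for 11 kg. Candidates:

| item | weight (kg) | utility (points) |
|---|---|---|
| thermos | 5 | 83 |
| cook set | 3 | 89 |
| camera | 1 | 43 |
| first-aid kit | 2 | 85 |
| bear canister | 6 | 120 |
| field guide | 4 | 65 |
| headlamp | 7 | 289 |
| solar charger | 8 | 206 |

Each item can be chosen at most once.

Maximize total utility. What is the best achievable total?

Greedy by ratio would take camera + first-aid kit + headlamp: 10 kg used, total 417.
The 2 kg tied up in first-aid kit is better spent on cook set — total rises to 421 (11 kg).
An exhaustive check of the 256 subsets confirms 421.

421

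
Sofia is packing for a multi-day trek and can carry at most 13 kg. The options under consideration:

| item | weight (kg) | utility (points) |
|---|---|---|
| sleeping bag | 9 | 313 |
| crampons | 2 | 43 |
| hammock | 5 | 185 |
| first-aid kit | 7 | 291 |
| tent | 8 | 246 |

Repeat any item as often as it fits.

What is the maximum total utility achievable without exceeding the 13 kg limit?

Ranking by ratio (utility/kg): first-aid kit 41.57, hammock 37.00, sleeping bag 34.78.
Best packing: hammock + first-aid kit — 12 kg, 476 total.

476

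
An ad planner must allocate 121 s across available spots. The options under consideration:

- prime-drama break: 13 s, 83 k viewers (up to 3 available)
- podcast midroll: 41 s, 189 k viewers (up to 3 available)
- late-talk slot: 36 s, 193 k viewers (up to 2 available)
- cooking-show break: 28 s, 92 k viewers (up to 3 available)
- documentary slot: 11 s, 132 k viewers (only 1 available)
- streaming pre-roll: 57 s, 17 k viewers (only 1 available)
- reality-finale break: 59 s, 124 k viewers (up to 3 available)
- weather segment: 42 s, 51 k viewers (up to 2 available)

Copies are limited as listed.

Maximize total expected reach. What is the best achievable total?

Density check — documentary slot 12.00, prime-drama break 6.38, late-talk slot 5.36, podcast midroll 4.61 are the best per s.
A density-first pass picks 3×prime-drama break + late-talk slot + cooking-show break + documentary slot — 666 at 114 s.
Replace prime-drama break and cooking-show break with late-talk slot: the trade gains 18 net, giving 684 at 109 s.
Every other selection either busts 121 s or exceeds an availability limit or fails to beat 684.

684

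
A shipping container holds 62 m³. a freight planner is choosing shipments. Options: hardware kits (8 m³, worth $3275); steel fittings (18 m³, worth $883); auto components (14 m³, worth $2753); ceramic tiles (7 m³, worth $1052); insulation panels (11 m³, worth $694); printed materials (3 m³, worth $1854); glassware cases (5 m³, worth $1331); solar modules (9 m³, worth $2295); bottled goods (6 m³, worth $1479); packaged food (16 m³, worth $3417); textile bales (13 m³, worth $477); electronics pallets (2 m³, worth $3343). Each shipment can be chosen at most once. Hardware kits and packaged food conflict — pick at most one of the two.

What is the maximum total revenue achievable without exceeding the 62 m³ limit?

17524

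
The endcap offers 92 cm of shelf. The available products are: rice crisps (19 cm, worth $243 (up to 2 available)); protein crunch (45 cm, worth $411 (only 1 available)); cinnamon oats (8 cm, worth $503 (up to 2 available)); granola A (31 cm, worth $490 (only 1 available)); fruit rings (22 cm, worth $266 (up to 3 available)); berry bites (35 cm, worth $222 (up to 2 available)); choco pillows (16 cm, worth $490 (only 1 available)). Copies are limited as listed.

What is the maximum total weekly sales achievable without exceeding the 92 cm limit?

2252

Density check — cinnamon oats 62.88, choco pillows 30.62, granola A 15.81 are the best per cm.
Greedy by ratio would take rice crisps + 2×cinnamon oats + granola A + choco pillows: 82 cm used, total 2229.
Dropping rice crisps frees 19 cm; slotting in fruit rings (22 cm) lifts the total to 2252 at 85 cm.
No other feasible combination exceeds 2252.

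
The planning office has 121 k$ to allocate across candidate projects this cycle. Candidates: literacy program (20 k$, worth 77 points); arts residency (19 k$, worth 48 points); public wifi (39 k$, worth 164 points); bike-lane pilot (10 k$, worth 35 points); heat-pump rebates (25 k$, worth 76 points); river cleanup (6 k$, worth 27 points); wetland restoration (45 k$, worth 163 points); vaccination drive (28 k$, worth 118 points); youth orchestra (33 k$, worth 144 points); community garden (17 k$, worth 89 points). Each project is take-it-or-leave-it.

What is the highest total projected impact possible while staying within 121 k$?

Greedy by ratio would take literacy program + bike-lane pilot + river cleanup + vaccination drive + youth orchestra + community garden: 114 k$ used, total 490.
Dropping literacy program and bike-lane pilot and river cleanup frees 36 k$; slotting in public wifi (39 k$) lifts the total to 515 at 117 k$.
Runner-up literacy program + public wifi + bike-lane pilot + river cleanup + vaccination drive + community garden tops out at 510.

515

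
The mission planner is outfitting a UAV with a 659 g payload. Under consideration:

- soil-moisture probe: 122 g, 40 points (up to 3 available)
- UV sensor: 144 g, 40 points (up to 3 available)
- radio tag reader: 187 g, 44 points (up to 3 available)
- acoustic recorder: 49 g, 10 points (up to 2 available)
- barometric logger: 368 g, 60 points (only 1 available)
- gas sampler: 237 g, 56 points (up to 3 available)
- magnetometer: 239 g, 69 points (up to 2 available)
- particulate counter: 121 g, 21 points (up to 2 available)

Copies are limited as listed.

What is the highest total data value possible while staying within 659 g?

200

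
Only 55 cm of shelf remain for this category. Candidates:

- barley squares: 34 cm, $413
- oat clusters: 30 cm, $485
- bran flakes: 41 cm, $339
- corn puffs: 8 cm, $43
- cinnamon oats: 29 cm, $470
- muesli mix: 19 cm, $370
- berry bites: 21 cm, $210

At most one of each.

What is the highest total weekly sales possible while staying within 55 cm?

855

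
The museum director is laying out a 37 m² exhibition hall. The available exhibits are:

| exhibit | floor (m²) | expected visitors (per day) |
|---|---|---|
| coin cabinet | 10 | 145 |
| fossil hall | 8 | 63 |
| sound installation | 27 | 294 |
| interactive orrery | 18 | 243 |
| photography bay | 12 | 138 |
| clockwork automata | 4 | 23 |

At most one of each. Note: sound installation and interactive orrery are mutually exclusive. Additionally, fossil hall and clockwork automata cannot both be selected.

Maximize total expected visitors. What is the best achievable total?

451

Taking coin cabinet + fossil hall + interactive orrery: 36 m² used, 451 in expected visitors.
The closest alternative, coin cabinet + sound installation, reaches only 439.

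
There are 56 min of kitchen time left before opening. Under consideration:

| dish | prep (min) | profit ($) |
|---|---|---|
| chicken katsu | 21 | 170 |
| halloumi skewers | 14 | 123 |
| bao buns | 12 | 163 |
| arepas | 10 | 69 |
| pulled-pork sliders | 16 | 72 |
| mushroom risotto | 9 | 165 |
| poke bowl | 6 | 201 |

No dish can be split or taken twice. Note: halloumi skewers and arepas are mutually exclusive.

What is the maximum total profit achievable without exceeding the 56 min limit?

699

Chicken katsu + bao buns + mushroom risotto + poke bowl uses 48 of the 56 min and totals 699.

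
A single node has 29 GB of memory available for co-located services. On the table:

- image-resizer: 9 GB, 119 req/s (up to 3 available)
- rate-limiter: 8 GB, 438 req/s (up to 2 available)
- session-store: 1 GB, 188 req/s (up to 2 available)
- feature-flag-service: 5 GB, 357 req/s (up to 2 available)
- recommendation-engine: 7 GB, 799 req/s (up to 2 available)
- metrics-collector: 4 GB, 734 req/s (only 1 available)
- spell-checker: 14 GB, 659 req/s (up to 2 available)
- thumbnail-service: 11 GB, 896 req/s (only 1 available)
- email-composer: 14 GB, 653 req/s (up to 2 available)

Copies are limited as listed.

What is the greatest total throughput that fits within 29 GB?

The ratio heuristic lands on 2×session-store + feature-flag-service + 2×recommendation-engine + metrics-collector (3065) but leaves 4 GB idle.
Dropping session-store frees 1 GB; slotting in feature-flag-service (5 GB) lifts the total to 3234 at 29 GB.
No other feasible combination exceeds 3234.

3234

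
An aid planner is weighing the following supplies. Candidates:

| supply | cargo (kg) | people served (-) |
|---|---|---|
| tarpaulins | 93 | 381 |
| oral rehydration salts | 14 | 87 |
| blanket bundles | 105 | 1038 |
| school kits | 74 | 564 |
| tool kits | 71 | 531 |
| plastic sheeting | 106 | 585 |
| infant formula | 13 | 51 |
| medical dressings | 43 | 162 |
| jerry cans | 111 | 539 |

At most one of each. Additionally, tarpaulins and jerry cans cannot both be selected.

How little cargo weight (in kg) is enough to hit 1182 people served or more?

148

Minimise kg subject to total people served ≥ 1182.
Taking blanket bundles + medical dressings gives 1200 (≥ 1182) for 148 kg.
Any bundle with less than 148 kg falls short of 1182.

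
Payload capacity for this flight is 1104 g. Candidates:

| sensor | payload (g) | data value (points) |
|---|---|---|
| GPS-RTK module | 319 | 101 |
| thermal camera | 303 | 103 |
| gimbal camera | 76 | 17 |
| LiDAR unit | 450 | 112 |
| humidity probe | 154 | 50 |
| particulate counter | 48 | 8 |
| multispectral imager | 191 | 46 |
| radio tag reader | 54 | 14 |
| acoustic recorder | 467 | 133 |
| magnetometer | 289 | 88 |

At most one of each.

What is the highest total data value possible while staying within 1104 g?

Best packing: GPS-RTK module + thermal camera + humidity probe + magnetometer — 1065 g, 342 total.

342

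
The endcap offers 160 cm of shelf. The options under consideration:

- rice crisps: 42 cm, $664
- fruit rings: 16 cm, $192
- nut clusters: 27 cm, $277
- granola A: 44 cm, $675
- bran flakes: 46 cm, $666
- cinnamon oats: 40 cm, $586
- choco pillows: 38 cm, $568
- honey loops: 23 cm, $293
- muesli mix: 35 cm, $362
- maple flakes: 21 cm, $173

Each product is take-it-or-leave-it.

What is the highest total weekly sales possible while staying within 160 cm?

2303

Greedy by ratio would take rice crisps + granola A + choco pillows + honey loops: 147 cm used, total 2200.
Replace granola A with fruit rings + cinnamon oats: the trade gains 103 net, giving 2303 at 159 cm.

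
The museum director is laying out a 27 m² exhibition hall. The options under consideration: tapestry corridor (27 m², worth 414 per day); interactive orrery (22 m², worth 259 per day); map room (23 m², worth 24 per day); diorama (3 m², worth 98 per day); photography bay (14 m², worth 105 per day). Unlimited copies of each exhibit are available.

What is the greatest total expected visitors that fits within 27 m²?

The ratio ordering already packs tightly: 9×diorama, 27 m², 882.

882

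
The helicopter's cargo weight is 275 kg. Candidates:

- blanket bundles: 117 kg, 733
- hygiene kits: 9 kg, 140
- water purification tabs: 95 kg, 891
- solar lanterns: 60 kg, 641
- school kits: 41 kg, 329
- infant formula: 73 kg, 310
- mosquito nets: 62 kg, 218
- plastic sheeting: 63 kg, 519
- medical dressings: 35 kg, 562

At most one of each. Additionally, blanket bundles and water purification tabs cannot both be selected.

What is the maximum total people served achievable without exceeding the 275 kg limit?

Taking hygiene kits + water purification tabs + solar lanterns + plastic sheeting + medical dressings: 262 kg used, 2753 in people served.

2753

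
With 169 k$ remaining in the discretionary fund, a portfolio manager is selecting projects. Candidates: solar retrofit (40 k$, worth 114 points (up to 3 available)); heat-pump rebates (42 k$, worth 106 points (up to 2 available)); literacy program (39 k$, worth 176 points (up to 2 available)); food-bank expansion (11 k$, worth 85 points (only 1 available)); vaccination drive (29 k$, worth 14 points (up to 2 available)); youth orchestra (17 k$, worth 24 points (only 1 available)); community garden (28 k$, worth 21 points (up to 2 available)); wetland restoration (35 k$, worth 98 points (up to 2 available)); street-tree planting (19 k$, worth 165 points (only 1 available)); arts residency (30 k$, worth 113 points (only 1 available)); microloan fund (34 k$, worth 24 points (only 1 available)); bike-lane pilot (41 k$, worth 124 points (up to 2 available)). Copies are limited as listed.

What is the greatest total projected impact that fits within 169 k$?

Density check — street-tree planting 8.68, food-bank expansion 7.73, literacy program 4.51, arts residency 3.77 are the best per k$.
A density-first pass picks 2×literacy program + food-bank expansion + youth orchestra + street-tree planting + arts residency — 739 at 155 k$.
Dropping food-bank expansion and youth orchestra frees 28 k$; slotting in bike-lane pilot (41 k$) lifts the total to 754 at 168 k$.
No other feasible combination exceeds 754.

754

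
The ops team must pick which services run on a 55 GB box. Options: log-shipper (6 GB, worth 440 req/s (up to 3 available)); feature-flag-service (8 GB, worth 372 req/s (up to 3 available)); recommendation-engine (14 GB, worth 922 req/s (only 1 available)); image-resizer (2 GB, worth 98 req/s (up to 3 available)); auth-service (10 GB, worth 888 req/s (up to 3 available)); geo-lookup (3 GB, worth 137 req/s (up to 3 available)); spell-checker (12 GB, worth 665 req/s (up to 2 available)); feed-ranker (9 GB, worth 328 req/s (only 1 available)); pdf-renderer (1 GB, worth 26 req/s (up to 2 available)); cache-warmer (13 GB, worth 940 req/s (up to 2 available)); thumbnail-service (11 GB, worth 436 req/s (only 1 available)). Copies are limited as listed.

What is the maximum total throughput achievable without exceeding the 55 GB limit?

4484

Density check — auth-service 88.80, log-shipper 73.33, cache-warmer 72.31, recommendation-engine 65.86 are the best per GB.
Greedy by ratio would take 3×log-shipper + 3×image-resizer + 3×auth-service + pdf-renderer: 55 GB used, total 4304.
Dropping log-shipper and 3×image-resizer and pdf-renderer frees 13 GB; slotting in cache-warmer (13 GB) lifts the total to 4484 at 55 GB.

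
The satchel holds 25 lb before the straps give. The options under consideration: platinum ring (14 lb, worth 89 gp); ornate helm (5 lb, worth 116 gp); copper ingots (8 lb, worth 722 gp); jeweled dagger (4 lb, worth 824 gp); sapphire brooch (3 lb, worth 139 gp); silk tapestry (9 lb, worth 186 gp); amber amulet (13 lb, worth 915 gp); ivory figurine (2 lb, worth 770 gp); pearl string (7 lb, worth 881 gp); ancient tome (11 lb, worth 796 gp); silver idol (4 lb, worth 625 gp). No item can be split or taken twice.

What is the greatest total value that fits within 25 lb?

Density check — ivory figurine 385.00, jeweled dagger 206.00, silver idol 156.25 are the best per lb.
Taking copper ingots + jeweled dagger + ivory figurine + pearl string + silver idol: 25 lb used, 3822 in value.
The closest alternative, ornate helm + jeweled dagger + sapphire brooch + ivory figurine + pearl string + silver idol, reaches only 3355.

3822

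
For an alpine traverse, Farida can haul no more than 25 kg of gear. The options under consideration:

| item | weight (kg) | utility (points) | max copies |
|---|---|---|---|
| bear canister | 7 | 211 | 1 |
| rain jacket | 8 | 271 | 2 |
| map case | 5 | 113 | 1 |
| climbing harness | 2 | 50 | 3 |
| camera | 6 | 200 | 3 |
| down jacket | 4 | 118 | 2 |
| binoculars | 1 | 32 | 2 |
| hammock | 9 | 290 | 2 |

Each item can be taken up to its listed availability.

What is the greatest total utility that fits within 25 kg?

832

Taking the top-ratio items first gives 2×rain jacket + camera + 2×binoculars for 806 (24 kg).
Replace camera and 2×binoculars with hammock: the trade gains 26 net, giving 832 at 25 kg.
No other feasible combination exceeds 832.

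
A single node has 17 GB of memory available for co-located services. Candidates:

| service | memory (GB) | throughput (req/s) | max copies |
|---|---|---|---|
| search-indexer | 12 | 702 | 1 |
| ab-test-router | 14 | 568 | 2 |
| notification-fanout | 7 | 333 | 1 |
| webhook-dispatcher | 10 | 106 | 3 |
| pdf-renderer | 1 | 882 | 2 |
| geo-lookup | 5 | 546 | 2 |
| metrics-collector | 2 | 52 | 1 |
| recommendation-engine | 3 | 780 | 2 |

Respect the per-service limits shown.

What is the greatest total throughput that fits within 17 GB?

3922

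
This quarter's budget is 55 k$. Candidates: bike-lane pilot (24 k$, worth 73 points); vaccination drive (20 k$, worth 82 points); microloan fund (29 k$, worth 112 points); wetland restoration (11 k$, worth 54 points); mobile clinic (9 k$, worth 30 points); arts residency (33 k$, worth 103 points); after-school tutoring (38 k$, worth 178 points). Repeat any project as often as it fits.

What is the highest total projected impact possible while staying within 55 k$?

270

By projected impact per k$: wetland restoration 4.91, after-school tutoring 4.68, vaccination drive 4.10, microloan fund 3.86 lead.
5×wetland restoration uses 55 of the 55 k$ and totals 270.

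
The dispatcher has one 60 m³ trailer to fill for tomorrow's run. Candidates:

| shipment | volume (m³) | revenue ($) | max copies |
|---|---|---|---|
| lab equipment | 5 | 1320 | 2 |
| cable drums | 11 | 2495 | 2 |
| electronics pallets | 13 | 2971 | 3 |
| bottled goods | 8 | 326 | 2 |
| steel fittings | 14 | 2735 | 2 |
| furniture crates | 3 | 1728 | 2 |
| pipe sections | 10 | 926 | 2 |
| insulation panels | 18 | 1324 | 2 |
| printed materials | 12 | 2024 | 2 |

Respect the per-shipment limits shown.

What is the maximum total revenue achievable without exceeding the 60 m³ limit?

15708

Taking the top-ratio shipments first gives 2×lab equipment + 3×electronics pallets + 2×furniture crates for 15009 (55 m³).
Dropping lab equipment and electronics pallets frees 18 m³; slotting in 2×cable drums (22 m³) lifts the total to 15708 at 59 m³.
That's the maximum — no swap from here does better than 15708.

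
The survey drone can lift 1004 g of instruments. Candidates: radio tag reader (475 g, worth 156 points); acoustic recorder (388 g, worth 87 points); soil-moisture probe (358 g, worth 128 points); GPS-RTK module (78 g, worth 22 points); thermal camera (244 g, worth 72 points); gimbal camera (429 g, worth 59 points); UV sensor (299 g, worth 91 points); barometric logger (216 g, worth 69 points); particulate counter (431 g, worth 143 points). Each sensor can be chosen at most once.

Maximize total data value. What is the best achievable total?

321

The ratio heuristic lands on soil-moisture probe + GPS-RTK module + particulate counter (293) but leaves 137 g idle.
The 358 g tied up in soil-moisture probe is better spent on radio tag reader — total rises to 321 (984 g).
Runner-up radio tag reader + UV sensor + barometric logger tops out at 316.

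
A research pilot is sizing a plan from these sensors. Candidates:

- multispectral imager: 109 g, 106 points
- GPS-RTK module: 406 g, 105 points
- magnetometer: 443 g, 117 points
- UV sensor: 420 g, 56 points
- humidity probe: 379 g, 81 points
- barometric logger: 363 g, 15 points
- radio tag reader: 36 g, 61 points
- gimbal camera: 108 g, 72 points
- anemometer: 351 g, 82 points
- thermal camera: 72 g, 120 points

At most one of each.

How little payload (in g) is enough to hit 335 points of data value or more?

Look for the lowest-payload combination reaching 335.
multispectral imager + radio tag reader + gimbal camera + thermal camera: 359 data value at 325 g.
Any bundle with less than 325 g falls short of 335.

325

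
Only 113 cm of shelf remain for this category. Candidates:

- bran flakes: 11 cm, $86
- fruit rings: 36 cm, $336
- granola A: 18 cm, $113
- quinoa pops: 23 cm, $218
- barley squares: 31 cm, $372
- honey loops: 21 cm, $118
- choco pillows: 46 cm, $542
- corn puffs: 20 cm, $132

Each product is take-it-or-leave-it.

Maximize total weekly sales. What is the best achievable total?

1250

Filling by ratio: bran flakes + quinoa pops + barley squares + choco pillows for 1218, with 2 cm left unused.
Dropping bran flakes and quinoa pops frees 34 cm; slotting in fruit rings (36 cm) lifts the total to 1250 at 113 cm.
Next best is bran flakes + quinoa pops + barley squares + choco pillows at 1218 (111 cm) — short by 32.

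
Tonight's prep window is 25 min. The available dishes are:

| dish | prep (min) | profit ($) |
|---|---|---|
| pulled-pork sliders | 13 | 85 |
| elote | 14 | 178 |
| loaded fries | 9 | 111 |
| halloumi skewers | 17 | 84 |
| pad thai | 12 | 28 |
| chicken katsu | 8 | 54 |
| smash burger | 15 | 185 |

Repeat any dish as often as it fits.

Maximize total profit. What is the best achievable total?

Filling by ratio: elote + loaded fries for 289, with 2 min left unused.
Replace elote with smash burger: the trade gains 7 net, giving 296 at 24 min.

296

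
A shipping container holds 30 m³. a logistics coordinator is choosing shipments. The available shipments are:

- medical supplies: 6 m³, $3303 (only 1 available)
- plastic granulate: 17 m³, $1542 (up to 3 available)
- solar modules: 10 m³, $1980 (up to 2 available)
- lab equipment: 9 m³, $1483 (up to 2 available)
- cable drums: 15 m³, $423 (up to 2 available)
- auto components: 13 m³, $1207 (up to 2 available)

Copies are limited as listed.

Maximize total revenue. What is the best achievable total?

7263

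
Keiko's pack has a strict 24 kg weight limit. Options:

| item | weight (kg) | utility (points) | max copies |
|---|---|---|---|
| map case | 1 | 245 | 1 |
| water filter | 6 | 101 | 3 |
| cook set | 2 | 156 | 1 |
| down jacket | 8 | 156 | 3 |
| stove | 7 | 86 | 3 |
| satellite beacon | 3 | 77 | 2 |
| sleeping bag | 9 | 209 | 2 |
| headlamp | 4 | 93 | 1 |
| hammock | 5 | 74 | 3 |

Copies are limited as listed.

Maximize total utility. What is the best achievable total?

896

The ratio heuristic lands on map case + cook set + 2×satellite beacon + sleeping bag + headlamp (857) but leaves 2 kg idle.
Dropping satellite beacon and headlamp frees 7 kg; slotting in sleeping bag (9 kg) lifts the total to 896 at 24 kg.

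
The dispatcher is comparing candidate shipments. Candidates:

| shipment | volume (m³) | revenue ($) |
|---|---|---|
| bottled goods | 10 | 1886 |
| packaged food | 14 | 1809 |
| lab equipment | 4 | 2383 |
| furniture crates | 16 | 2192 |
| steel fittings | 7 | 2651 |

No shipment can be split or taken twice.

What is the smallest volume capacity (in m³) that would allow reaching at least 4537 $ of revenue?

11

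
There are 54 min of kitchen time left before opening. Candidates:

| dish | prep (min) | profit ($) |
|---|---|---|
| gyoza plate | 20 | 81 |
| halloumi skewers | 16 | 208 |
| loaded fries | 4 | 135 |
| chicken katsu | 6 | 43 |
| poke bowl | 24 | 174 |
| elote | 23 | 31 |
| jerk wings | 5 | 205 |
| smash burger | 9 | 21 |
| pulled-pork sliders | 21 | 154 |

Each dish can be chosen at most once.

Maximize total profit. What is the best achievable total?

By profit per min: jerk wings 41.00, loaded fries 33.75, halloumi skewers 13.00, pulled-pork sliders 7.33 lead.
Halloumi skewers + loaded fries + chicken katsu + jerk wings + pulled-pork sliders uses 52 of the 54 min and totals 745.

745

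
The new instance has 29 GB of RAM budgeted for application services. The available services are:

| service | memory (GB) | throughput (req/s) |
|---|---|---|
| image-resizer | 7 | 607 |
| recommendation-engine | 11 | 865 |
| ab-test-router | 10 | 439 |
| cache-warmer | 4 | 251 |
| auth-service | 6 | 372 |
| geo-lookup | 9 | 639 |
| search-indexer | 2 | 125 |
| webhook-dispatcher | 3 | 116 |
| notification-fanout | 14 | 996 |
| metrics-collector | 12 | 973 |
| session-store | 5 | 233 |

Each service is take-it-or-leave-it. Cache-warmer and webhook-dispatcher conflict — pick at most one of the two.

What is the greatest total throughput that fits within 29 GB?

2236

Greedy by ratio would take image-resizer + geo-lookup + metrics-collector: 28 GB used, total 2219.
Replace metrics-collector with recommendation-engine + search-indexer: the trade gains 17 net, giving 2236 at 29 GB.
The closest alternative, image-resizer + geo-lookup + metrics-collector, reaches only 2219.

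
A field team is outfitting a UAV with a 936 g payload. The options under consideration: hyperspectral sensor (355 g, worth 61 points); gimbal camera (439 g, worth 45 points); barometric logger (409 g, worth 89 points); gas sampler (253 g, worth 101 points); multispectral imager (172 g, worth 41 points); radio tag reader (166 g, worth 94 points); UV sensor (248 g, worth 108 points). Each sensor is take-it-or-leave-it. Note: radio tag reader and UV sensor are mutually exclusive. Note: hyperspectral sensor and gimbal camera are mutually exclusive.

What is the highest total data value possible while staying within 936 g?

298

Density check — radio tag reader 0.57, UV sensor 0.44, gas sampler 0.40, multispectral imager 0.24 are the best per g.
Best packing: barometric logger + gas sampler + UV sensor — 910 g, 298 total.
That's the maximum — no feasible swap from here does better than 298.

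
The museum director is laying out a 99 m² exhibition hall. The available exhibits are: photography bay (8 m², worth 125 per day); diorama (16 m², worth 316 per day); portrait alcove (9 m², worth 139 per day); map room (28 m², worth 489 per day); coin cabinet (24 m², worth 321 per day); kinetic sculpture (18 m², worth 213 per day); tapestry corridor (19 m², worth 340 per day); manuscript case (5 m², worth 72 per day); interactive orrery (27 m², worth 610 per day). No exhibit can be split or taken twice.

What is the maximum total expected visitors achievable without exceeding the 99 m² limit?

1894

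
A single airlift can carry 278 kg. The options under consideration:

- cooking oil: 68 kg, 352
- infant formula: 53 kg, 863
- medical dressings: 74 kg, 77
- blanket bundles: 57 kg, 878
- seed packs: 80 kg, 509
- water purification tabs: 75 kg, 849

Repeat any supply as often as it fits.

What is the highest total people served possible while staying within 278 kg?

The ratio heuristic lands on 5×infant formula (4315) but leaves 13 kg idle.
Dropping 3×infant formula frees 159 kg; slotting in 3×blanket bundles (171 kg) lifts the total to 4360 at 277 kg.
No other feasible combination exceeds 4360.

4360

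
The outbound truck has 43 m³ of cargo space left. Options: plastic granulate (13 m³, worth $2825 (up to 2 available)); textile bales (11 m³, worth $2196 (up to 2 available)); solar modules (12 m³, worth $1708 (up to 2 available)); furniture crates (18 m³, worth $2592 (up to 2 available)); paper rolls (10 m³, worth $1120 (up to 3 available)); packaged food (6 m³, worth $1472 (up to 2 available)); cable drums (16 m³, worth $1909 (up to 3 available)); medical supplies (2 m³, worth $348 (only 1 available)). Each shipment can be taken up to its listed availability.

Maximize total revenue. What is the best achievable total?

9318

Greedy by ratio would take 2×plastic granulate + 2×packaged food + medical supplies: 40 m³ used, total 8942.
The 8 m³ tied up in packaged food and medical supplies is better spent on textile bales — total rises to 9318 (43 m³).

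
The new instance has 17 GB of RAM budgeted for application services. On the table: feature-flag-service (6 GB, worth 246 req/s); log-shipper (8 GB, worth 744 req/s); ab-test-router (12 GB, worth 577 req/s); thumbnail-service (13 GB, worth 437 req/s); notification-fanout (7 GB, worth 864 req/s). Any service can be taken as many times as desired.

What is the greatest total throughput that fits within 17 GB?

Density check — notification-fanout 123.43, log-shipper 93.00, ab-test-router 48.08 are the best per GB.
2×notification-fanout uses 14 of the 17 GB and totals 1728.

1728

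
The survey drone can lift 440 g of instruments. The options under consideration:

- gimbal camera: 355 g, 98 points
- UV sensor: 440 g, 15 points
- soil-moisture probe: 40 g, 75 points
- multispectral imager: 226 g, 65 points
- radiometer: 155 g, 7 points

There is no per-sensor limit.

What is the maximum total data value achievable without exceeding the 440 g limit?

825

Ranking by ratio (data value/g): soil-moisture probe 1.88, multispectral imager 0.29, gimbal camera 0.28, radiometer 0.05.
The ratio ordering already packs tightly: 11×soil-moisture probe, 440 g, 825.
Every other selection either busts 440 g or fails to beat 825.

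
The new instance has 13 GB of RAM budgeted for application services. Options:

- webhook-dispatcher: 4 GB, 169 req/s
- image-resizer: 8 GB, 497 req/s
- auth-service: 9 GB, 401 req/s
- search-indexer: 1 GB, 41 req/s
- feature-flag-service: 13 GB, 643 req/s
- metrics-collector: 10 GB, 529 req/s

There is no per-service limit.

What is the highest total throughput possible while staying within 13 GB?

707

Best packing: webhook-dispatcher + image-resizer + search-indexer — 13 GB, 707 total.
Nothing else within 13 GB beats 707.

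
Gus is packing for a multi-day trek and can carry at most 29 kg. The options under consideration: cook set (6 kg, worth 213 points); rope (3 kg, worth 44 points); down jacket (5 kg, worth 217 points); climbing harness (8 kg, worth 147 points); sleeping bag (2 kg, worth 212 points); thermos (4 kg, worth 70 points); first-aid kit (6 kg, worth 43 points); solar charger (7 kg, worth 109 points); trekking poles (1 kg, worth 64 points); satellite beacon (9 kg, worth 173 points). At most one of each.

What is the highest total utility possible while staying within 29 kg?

967

Greedy by ratio would take cook set + down jacket + sleeping bag + thermos + trekking poles + satellite beacon: 27 kg used, total 949.
The 9 kg tied up in satellite beacon is better spent on rope + climbing harness — total rises to 967 (29 kg).
Runner-up cook set + down jacket + climbing harness + sleeping bag + solar charger + trekking poles tops out at 962.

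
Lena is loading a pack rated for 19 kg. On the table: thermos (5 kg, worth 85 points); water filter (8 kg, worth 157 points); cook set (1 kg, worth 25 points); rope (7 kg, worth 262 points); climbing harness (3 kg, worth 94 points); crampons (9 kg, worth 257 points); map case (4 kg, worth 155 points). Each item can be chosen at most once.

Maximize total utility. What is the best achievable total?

A density-first pass picks cook set + rope + climbing harness + map case — 536 at 15 kg.
Replace cook set and map case with crampons: the trade gains 77 net, giving 613 at 19 kg.
An exhaustive check of the 128 subsets confirms 613.

613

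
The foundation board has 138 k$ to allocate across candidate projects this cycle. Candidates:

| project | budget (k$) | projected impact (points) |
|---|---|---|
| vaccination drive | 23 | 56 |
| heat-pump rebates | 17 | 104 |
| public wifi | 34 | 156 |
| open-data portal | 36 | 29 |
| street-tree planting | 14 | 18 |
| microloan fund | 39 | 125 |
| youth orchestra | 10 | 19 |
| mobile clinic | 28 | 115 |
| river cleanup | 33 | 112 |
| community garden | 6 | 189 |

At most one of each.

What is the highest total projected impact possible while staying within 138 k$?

708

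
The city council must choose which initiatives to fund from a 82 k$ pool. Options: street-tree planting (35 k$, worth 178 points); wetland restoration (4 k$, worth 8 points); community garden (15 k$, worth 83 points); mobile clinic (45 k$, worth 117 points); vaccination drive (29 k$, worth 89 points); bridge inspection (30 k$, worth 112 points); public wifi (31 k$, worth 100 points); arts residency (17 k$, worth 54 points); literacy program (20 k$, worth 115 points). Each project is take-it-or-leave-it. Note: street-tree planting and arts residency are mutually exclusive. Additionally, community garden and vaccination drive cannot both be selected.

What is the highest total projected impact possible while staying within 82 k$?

384

Street-tree planting + wetland restoration + community garden + literacy program uses 74 of the 82 k$ and totals 384.
Runner-up street-tree planting + community garden + literacy program tops out at 376.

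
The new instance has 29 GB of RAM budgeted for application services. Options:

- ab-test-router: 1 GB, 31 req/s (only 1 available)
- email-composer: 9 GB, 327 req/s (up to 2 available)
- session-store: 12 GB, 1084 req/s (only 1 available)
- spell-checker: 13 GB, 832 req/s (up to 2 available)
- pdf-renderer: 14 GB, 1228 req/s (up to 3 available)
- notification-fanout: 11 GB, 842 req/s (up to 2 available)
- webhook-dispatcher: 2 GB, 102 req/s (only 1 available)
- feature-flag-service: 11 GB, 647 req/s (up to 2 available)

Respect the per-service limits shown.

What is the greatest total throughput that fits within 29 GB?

2487

Taking the top-ratio services first gives ab-test-router + session-store + pdf-renderer + webhook-dispatcher for 2445 (29 GB).
Dropping session-store and webhook-dispatcher frees 14 GB; slotting in pdf-renderer (14 GB) lifts the total to 2487 at 29 GB.
That's the maximum — no swap from here does better than 2487.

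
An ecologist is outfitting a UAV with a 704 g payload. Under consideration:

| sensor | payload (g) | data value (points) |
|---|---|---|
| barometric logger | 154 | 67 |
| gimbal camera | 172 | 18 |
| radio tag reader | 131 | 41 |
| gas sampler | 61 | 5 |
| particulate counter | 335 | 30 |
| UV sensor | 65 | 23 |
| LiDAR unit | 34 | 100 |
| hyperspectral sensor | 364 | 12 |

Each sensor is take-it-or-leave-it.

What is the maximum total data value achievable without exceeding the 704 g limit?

254

Density check — LiDAR unit 2.94, barometric logger 0.44, UV sensor 0.35 are the best per g.
Barometric logger + gimbal camera + radio tag reader + gas sampler + UV sensor + LiDAR unit uses 617 of the 704 g and totals 254.
Runner-up barometric logger + gimbal camera + radio tag reader + UV sensor + LiDAR unit tops out at 249.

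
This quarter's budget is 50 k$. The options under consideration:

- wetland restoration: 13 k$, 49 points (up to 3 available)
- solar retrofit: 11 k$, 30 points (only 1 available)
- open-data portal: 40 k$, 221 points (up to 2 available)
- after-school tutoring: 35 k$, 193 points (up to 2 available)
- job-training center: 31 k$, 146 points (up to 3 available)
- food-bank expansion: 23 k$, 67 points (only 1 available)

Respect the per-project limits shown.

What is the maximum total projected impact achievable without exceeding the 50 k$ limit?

242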